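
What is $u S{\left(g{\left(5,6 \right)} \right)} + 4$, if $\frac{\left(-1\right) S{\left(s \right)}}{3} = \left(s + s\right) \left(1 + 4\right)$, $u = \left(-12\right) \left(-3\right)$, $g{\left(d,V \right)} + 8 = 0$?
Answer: $8644$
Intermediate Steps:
$g{\left(d,V \right)} = -8$ ($g{\left(d,V \right)} = -8 + 0 = -8$)
$u = 36$
$S{\left(s \right)} = - 30 s$ ($S{\left(s \right)} = - 3 \left(s + s\right) \left(1 + 4\right) = - 3 \cdot 2 s 5 = - 3 \cdot 10 s = - 30 s$)
$u S{\left(g{\left(5,6 \right)} \right)} + 4 = 36 \left(\left(-30\right) \left(-8\right)\right) + 4 = 36 \cdot 240 + 4 = 8640 + 4 = 8644$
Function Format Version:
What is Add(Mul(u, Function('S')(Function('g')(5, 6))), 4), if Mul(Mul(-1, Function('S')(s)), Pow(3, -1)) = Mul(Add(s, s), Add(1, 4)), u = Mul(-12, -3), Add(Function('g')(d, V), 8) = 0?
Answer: 8644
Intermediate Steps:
Function('g')(d, V) = -8 (Function('g')(d, V) = Add(-8, 0) = -8)
u = 36
Function('S')(s) = Mul(-30, s) (Function('S')(s) = Mul(-3, Mul(Add(s, s), Add(1, 4))) = Mul(-3, Mul(Mul(2, s), 5)) = Mul(-3, Mul(10, s)) = Mul(-30, s))
Add(Mul(u, Function('S')(Function('g')(5, 6))), 4) = Add(Mul(36, Mul(-30, -8)), 4) = Add(Mul(36, 240), 4) = Add(8640, 4) = 8644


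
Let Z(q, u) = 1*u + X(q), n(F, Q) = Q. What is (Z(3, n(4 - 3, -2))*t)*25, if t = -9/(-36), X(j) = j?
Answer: 25/4 ≈ 6.2500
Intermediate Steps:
Z(q, u) = q + u (Z(q, u) = 1*u + q = u + q = q + u)
t = ¼ (t = -9*(-1/36) = ¼ ≈ 0.25000)
(Z(3, n(4 - 3, -2))*t)*25 = ((3 - 2)*(¼))*25 = (1*(¼))*25 = (¼)*25 = 25/4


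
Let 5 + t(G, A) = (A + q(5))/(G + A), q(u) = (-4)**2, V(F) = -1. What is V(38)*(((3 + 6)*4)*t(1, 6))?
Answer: 468/7 ≈ 66.857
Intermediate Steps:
q(u) = 16
t(G, A) = -5 + (16 + A)/(A + G) (t(G, A) = -5 + (A + 16)/(G + A) = -5 + (16 + A)/(A + G))
V(38)*(((3 + 6)*4)*t(1, 6)) = -(3 + 6)*4*(16 - 5*1 - 4*6)/(6 + 1) = -9*4*(16 - 5 - 24)/7 = -36*(1/7)*(-13) = -36*(-13)/7 = -1*(-468/7) = 468/7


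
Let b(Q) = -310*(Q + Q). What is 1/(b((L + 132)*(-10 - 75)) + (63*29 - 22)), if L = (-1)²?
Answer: 1/7010905 ≈ 1.4263e-7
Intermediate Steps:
L = 1
b(Q) = -620*Q
1/(b((L + 132)*(-10 - 75)) + (63*29 - 22)) = 1/(-620*(1 + 132)*(-10 - 75) + (63*29 - 22)) = 1/(-82460*(-85) + (1827 - 22)) = 1/(-620*(-11305) + 1805) = 1/(7009100 + 1805) = 1/7010905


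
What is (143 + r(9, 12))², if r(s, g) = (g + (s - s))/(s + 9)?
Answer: 185761/9 ≈ 20640.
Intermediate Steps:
r(s, g) = g/(9 + s) (r(s, g) = (g + 0)/(9 + s) = g/(9 + s))
(143 + r(9, 12))² = (143 + 12/(9 + 9))² = (143 + 12/18)² = (143 + 12*(1/18))² = (143 + ⅔)² = (431/3)² = 185761/9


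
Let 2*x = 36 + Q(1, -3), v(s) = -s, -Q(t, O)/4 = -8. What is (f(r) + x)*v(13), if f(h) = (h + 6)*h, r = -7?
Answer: -533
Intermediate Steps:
Q(t, O) = 32 (Q(t, O) = -4*(-8) = 32)
x = 34 (x = (36 + 32)/2 = (1/2)*68 = 34)
f(h) = h*(6 + h) (f(h) = (6 + h)*h = h*(6 + h))
(f(r) + x)*v(13) = (-7*(6 - 7) + 34)*(-1*13) = (-7*(-1) + 34)*(-13) = (7 + 34)*(-13) = 41*(-13) = -533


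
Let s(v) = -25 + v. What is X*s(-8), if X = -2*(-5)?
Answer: -330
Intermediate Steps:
X = 10
X*s(-8) = 10*(-25 - 8) = 10*(-33) = -330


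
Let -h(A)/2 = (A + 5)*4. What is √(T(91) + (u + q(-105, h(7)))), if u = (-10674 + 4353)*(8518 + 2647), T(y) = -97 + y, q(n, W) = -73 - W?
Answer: 2*I*√17643487 ≈ 8400.8*I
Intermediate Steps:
h(A) = -40 - 8*A (h(A) = -2*(A + 5)*4 = -2*(5 + A)*4 = -2*(20 + 4*A) = -40 - 8*A)
u = -70573965 (u = -6321*11165 = -70573965)
√(T(91) + (u + q(-105, h(7)))) = √((-97 + 91) + (-70573965 + (-73 - (-40 - 8*7)))) = √(-6 + (-70573965 + (-73 - (-40 - 56)))) = √(-6 + (-70573965 + (-73 - 1*(-96)))) = √(-6 + (-70573965 + (-73 + 96))) = √(-6 + (-70573965 + 23)) = √(-6 - 70573942) = √(-70573948) = 2*I*√17643487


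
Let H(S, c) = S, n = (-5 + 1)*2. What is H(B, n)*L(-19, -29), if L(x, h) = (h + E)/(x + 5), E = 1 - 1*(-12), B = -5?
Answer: -40/7 ≈ -5.7143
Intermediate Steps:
n = -8 (n = -4*2 = -8)
E = 13 (E = 1 + 12 = 13)
L(x, h) = (13 + h)/(5 + x) (L(x, h) = (h + 13)/(x + 5) = (13 + h)/(5 + x))
H(B, n)*L(-19, -29) = -5*(13 - 29)/(5 - 19) = -5*(-16)/(-14) = -(-5)*(-16)/14 = -5*8/7 = -40/7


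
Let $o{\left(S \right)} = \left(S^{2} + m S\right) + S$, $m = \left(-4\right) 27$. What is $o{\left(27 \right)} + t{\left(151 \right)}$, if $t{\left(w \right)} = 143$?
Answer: $-2017$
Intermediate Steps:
$m = -108$
$o{\left(S \right)} = S^{2} - 107 S$ ($o{\left(S \right)} = \left(S^{2} - 108 S\right) + S = S^{2} - 107 S$)
$o{\left(27 \right)} + t{\left(151 \right)} = 27 \left(-107 + 27\right) + 143 = 27 \left(-80\right) + 143 = -2160 + 143 = -2017$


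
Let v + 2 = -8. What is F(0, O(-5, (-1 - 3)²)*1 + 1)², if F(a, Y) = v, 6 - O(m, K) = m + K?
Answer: 100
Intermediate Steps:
v = -10 (v = -2 - 8 = -10)
O(m, K) = 6 - K - m (O(m, K) = 6 - (m + K) = 6 - (K + m) = 6 + (-K - m) = 6 - K - m)
F(a, Y) = -10
F(0, O(-5, (-1 - 3)²)*1 + 1)² = (-10)² = 100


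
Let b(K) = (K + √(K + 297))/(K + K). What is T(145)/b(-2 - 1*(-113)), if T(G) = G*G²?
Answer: 25041405750/3971 - 451196500*√102/3971 ≈ 5.1585e+6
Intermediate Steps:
T(G) = G³
b(K) = (K + √(297 + K))/(2*K) (b(K) = (K + √(297 + K))/((2*K)) = (K + √(297 + K))*(1/(2*K)) = (K + √(297 + K))/(2*K))
T(145)/b(-2 - 1*(-113)) = 145³/((((-2 - 1*(-113)) + √(297 + (-2 - 1*(-113))))/(2*(-2 - 1*(-113))))) = 3048625/((((-2 + 113) + √(297 + (-2 + 113)))/(2*(-2 + 113)))) = 3048625/(((½)*(111 + √(297 + 111))/111)) = 3048625/(((½)*(1/111)*(111 + √408))) = 3048625/(((½)*(1/111)*(111 + 2*√102))) = 3048625/(½ + √102/111)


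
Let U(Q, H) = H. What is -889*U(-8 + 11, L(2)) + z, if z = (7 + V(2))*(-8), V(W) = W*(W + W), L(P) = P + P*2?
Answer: -5454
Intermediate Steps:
L(P) = 3*P (L(P) = P + 2*P = 3*P)
V(W) = 2*W² (V(W) = W*(2*W) = 2*W²)
z = -120 (z = (7 + 2*2²)*(-8) = (7 + 2*4)*(-8) = (7 + 8)*(-8) = 15*(-8) = -120)
-889*U(-8 + 11, L(2)) + z = -2667*2 - 120 = -889*6 - 120 = -5334 - 120 = -5454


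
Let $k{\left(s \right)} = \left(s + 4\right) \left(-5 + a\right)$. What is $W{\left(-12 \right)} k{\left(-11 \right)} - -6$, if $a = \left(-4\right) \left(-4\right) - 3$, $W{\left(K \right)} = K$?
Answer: $678$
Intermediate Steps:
$a = 13$ ($a = 16 - 3 = 13$)
$k{\left(s \right)} = 32 + 8 s$ ($k{\left(s \right)} = \left(s + 4\right) \left(-5 + 13\right) = \left(4 + s\right) 8 = 32 + 8 s$)
$W{\left(-12 \right)} k{\left(-11 \right)} - -6 = - 12 \left(32 + 8 \left(-11\right)\right) - -6 = - 12 \left(32 - 88\right) + \left(-25 + 31\right) = \left(-12\right) \left(-56\right) + 6 = 672 + 6 = 678$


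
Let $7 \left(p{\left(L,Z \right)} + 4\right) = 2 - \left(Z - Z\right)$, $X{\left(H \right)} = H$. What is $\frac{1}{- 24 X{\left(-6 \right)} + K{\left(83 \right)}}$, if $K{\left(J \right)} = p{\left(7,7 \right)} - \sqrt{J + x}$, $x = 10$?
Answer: $\frac{6874}{959767} + \frac{49 \sqrt{93}}{959767} \approx 0.0076545$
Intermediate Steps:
$p{\left(L,Z \right)} = - \frac{26}{7}$ ($p{\left(L,Z \right)} = -4 + \frac{2 - \left(Z - Z\right)}{7} = -4 + \frac{2 - 0}{7} = -4 + \frac{2 + 0}{7} = -4 + \frac{1}{7} \cdot 2 = -4 + \frac{2}{7} = - \frac{26}{7}$)
$K{\left(J \right)} = - \frac{26}{7} - \sqrt{10 + J}$ ($K{\left(J \right)} = - \frac{26}{7} - \sqrt{J + 10} = - \frac{26}{7} - \sqrt{10 + J}$)
$\frac{1}{- 24 X{\left(-6 \right)} + K{\left(83 \right)}} = \frac{1}{\left(-24\right) \left(-6\right) - \left(\frac{26}{7} + \sqrt{10 + 83}\right)} = \frac{1}{144 - \left(\frac{26}{7} + \sqrt{93}\right)} = \frac{1}{\frac{982}{7} - \sqrt{93}}$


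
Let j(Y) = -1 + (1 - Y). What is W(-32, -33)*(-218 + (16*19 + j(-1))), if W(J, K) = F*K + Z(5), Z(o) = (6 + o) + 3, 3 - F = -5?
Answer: -21750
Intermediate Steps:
F = 8 (F = 3 - 1*(-5) = 3 + 5 = 8)
j(Y) = -Y
Z(o) = 9 + o
W(J, K) = 14 + 8*K (W(J, K) = 8*K + (9 + 5) = 8*K + 14 = 14 + 8*K)
W(-32, -33)*(-218 + (16*19 + j(-1))) = (14 + 8*(-33))*(-218 + (16*19 - 1*(-1))) = (14 - 264)*(-218 + (304 + 1)) = -250*(-218 + 305) = -250*87 = -21750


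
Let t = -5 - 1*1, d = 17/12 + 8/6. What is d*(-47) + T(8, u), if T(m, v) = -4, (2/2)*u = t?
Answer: -533/4 ≈ -133.25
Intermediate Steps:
d = 11/4 (d = 17*(1/12) + 8*(⅙) = 17/12 + 4/3 = 11/4 ≈ 2.7500)
t = -6 (t = -5 - 1 = -6)
u = -6
d*(-47) + T(8, u) = (11/4)*(-47) - 4 = -517/4 - 4 = -533/4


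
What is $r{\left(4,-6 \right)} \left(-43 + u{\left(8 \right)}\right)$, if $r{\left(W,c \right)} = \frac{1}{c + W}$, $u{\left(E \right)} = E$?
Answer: $\frac{35}{2} \approx 17.5$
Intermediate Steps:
$r{\left(W,c \right)} = \frac{1}{W + c}$
$r{\left(4,-6 \right)} \left(-43 + u{\left(8 \right)}\right) = \frac{-43 + 8}{4 - 6} = \frac{1}{-2} \left(-35\right) = \left(- \frac{1}{2}\right) \left(-35\right) = \frac{35}{2}$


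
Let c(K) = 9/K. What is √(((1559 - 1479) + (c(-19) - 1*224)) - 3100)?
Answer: I*√1171255/19 ≈ 56.96*I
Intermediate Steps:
√(((1559 - 1479) + (c(-19) - 1*224)) - 3100) = √(((1559 - 1479) + (9/(-19) - 1*224)) - 3100) = √((80 + (9*(-1/19) - 224)) - 3100) = √((80 + (-9/19 - 224)) - 3100) = √((80 - 4265/19) - 3100) = √(-2745/19 - 3100) = √(-61645/19) = I*√1171255/19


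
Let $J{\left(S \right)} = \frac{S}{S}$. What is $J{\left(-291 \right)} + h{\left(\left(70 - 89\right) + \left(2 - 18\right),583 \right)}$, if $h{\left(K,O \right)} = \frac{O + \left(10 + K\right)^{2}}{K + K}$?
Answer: $- \frac{569}{35} \approx -16.257$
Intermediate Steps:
$J{\left(S \right)} = 1$
$h{\left(K,O \right)} = \frac{O + \left(10 + K\right)^{2}}{2 K}$
$J{\left(-291 \right)} + h{\left(\left(70 - 89\right) + \left(2 - 18\right),583 \right)} = 1 + \frac{583 + \left(10 + \left(\left(70 - 89\right) + \left(2 - 18\right)\right)\right)^{2}}{2 \left(\left(70 - 89\right) + \left(2 - 18\right)\right)} = 1 + \frac{583 + \left(10 + \left(-19 + \left(2 - 18\right)\right)\right)^{2}}{2 \left(-19 + \left(2 - 18\right)\right)} = 1 + \frac{583 + \left(10 - 35\right)^{2}}{2 \left(-19 - 16\right)} = 1 + \frac{583 + \left(10 - 35\right)^{2}}{2 \left(-35\right)} = 1 + \frac{1}{2} \left(- \frac{1}{35}\right) \left(583 + \left(-25\right)^{2}\right) = 1 + \frac{1}{2} \left(- \frac{1}{35}\right) \left(583 + 625\right) = 1 + \frac{1}{2} \left(- \frac{1}{35}\right) 1208 = 1 - \frac{604}{35} = - \frac{569}{35}$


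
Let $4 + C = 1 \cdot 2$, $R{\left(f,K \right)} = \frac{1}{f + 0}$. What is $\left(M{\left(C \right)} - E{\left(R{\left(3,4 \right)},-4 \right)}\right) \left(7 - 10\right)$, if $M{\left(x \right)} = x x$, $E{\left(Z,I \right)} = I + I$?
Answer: $-36$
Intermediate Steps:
$R{\left(f,K \right)} = \frac{1}{f}$
$E{\left(Z,I \right)} = 2 I$
$C = -2$ ($C = -4 + 1 \cdot 2 = -4 + 2 = -2$)
$M{\left(x \right)} = x^{2}$
$\left(M{\left(C \right)} - E{\left(R{\left(3,4 \right)},-4 \right)}\right) \left(7 - 10\right) = \left(\left(-2\right)^{2} - 2 \left(-4\right)\right) \left(7 - 10\right) = \left(4 - -8\right) \left(-3\right) = \left(4 + 8\right) \left(-3\right) = 12 \left(-3\right) = -36$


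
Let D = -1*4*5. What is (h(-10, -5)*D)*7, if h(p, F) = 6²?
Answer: -5040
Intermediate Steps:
h(p, F) = 36
D = -20 (D = -4*5 = -20)
(h(-10, -5)*D)*7 = (36*(-20))*7 = -720*7 = -5040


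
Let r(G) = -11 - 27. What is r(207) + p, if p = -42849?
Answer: -42887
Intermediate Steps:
r(G) = -38
r(207) + p = -38 - 42849 = -42887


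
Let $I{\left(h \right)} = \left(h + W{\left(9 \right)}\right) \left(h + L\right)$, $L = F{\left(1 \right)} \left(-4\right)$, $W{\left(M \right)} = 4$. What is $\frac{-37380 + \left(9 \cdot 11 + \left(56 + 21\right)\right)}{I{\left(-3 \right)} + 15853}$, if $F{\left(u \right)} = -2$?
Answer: $- \frac{18602}{7929} \approx -2.3461$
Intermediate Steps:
$L = 8$ ($L = \left(-2\right) \left(-4\right) = 8$)
$I{\left(h \right)} = \left(4 + h\right) \left(8 + h\right)$ ($I{\left(h \right)} = \left(h + 4\right) \left(h + 8\right) = \left(4 + h\right) \left(8 + h\right)$)
$\frac{-37380 + \left(9 \cdot 11 + \left(56 + 21\right)\right)}{I{\left(-3 \right)} + 15853} = \frac{-37380 + \left(9 \cdot 11 + \left(56 + 21\right)\right)}{\left(32 + \left(-3\right)^{2} + 12 \left(-3\right)\right) + 15853} = \frac{-37380 + \left(99 + 77\right)}{\left(32 + 9 - 36\right) + 15853} = \frac{-37380 + 176}{5 + 15853} = - \frac{37204}{15858} = \left(-37204\right) \frac{1}{15858} = - \frac{18602}{7929}$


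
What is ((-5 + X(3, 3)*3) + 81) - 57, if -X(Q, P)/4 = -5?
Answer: 79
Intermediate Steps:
X(Q, P) = 20 (X(Q, P) = -4*(-5) = 20)
((-5 + X(3, 3)*3) + 81) - 57 = ((-5 + 20*3) + 81) - 57 = ((-5 + 60) + 81) - 57 = (55 + 81) - 57 = 136 - 57 = 79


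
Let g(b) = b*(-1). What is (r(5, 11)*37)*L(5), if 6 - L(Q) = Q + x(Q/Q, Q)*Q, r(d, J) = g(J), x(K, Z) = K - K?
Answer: -407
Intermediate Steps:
g(b) = -b
x(K, Z) = 0
r(d, J) = -J
L(Q) = 6 - Q (L(Q) = 6 - (Q + 0*Q) = 6 - (Q + 0) = 6 - Q)
(r(5, 11)*37)*L(5) = (-1*11*37)*(6 - 1*5) = (-11*37)*(6 - 5) = -407*1 = -407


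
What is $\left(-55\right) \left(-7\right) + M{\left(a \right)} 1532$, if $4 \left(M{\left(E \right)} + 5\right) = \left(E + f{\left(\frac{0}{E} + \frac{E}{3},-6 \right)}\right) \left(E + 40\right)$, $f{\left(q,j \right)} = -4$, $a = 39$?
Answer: $1051720$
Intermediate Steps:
$M{\left(E \right)} = -5 + \frac{\left(-4 + E\right) \left(40 + E\right)}{4}$ ($M{\left(E \right)} = -5 + \frac{\left(E - 4\right) \left(E + 40\right)}{4} = -5 + \frac{\left(-4 + E\right) \left(40 + E\right)}{4}$)
$\left(-55\right) \left(-7\right) + M{\left(a \right)} 1532 = \left(-55\right) \left(-7\right) + \left(-45 + 9 \cdot 39 + \frac{39^{2}}{4}\right) 1532 = 385 + \left(-45 + 351 + \frac{1}{4} \cdot 1521\right) 1532 = 385 + \left(-45 + 351 + \frac{1521}{4}\right) 1532 = 385 + \frac{2745}{4} \cdot 1532 = 385 + 1051335 = 1051720$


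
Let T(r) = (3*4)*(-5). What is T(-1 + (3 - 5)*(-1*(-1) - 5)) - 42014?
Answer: -42074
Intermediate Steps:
T(r) = -60 (T(r) = 12*(-5) = -60)
T(-1 + (3 - 5)*(-1*(-1) - 5)) - 42014 = -60 - 42014 = -42074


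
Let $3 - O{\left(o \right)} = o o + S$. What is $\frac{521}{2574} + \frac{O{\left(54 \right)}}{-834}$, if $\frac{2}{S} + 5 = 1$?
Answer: $\frac{2643763}{715572} \approx 3.6946$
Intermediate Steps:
$S = - \frac{1}{2}$ ($S = \frac{2}{-5 + 1} = \frac{2}{-4} = 2 \left(- \frac{1}{4}\right) = - \frac{1}{2} \approx -0.5$)
$O{\left(o \right)} = \frac{7}{2} - o^{2}$ ($O{\left(o \right)} = 3 - \left(o o - \frac{1}{2}\right) = 3 - \left(o^{2} - \frac{1}{2}\right) = 3 - \left(- \frac{1}{2} + o^{2}\right) = \frac{7}{2} - o^{2}$)
$\frac{521}{2574} + \frac{O{\left(54 \right)}}{-834} = \frac{521}{2574} + \frac{\frac{7}{2} - 54^{2}}{-834} = 521 \cdot \frac{1}{2574} + \left(\frac{7}{2} - 2916\right) \left(- \frac{1}{834}\right) = \frac{521}{2574} + \left(\frac{7}{2} - 2916\right) \left(- \frac{1}{834}\right) = \frac{521}{2574} - - \frac{5825}{1668} = \frac{521}{2574} + \frac{5825}{1668} = \frac{2643763}{715572}$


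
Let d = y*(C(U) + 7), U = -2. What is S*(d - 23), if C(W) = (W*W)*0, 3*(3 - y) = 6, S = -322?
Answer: 5152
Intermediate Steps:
y = 1 (y = 3 - 1/3*6 = 3 - 2 = 1)
C(W) = 0 (C(W) = W**2*0 = 0)
d = 7 (d = 1*(0 + 7) = 1*7 = 7)
S*(d - 23) = -322*(7 - 23) = -322*(-16) = 5152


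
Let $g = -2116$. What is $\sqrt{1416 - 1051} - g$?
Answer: $2116 + \sqrt{365} \approx 2135.1$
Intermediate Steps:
$\sqrt{1416 - 1051} - g = \sqrt{1416 - 1051} - -2116 = \sqrt{365} + 2116 = 2116 + \sqrt{365}$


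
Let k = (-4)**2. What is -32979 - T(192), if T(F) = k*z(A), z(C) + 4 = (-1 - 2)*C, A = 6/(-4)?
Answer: -32987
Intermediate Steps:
A = -3/2 (A = 6*(-1/4) = -3/2 ≈ -1.5000)
z(C) = -4 - 3*C (z(C) = -4 + (-1 - 2)*C = -4 - 3*C)
k = 16
T(F) = 8 (T(F) = 16*(-4 - 3*(-3/2)) = 16*(-4 + 9/2) = 16*(1/2) = 8)
-32979 - T(192) = -32979 - 1*8 = -32979 - 8 = -32987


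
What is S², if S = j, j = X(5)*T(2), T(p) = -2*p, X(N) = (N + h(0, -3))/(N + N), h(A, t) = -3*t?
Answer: 784/25 ≈ 31.360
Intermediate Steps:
X(N) = (9 + N)/(2*N) (X(N) = (N - 3*(-3))/(N + N) = (N + 9)/((2*N)) = (9 + N)*(1/(2*N)) = (9 + N)/(2*N))
j = -28/5 (j = ((½)*(9 + 5)/5)*(-2*2) = ((½)*(⅕)*14)*(-4) = (7/5)*(-4) = -28/5 ≈ -5.6000)
S = -28/5 ≈ -5.6000
S² = (-28/5)² = 784/25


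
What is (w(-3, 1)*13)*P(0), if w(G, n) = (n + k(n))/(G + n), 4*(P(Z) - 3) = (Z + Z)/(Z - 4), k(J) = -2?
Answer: 39/2 ≈ 19.500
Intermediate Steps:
P(Z) = 3 + Z/(2*(-4 + Z)) (P(Z) = 3 + ((Z + Z)/(Z - 4))/4 = 3 + ((2*Z)/(-4 + Z))/4 = 3 + (2*Z/(-4 + Z))/4 = 3 + Z/(2*(-4 + Z)))
w(G, n) = (-2 + n)/(G + n) (w(G, n) = (n - 2)/(G + n) = (-2 + n)/(G + n))
(w(-3, 1)*13)*P(0) = (((-2 + 1)/(-3 + 1))*13)*((-24 + 7*0)/(2*(-4 + 0))) = ((-1/(-2))*13)*((½)*(-24 + 0)/(-4)) = (-½*(-1)*13)*((½)*(-¼)*(-24)) = ((½)*13)*3 = (13/2)*3 = 39/2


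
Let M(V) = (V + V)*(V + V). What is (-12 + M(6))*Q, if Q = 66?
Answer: 8712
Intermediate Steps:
M(V) = 4*V² (M(V) = (2*V)*(2*V) = 4*V²)
(-12 + M(6))*Q = (-12 + 4*6²)*66 = (-12 + 4*36)*66 = (-12 + 144)*66 = 132*66 = 8712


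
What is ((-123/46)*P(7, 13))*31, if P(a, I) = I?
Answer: -49569/46 ≈ -1077.6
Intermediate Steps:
((-123/46)*P(7, 13))*31 = (-123/46*13)*31 = (-123*1/46*13)*31 = -123/46*13*31 = -1599/46*31 = -49569/46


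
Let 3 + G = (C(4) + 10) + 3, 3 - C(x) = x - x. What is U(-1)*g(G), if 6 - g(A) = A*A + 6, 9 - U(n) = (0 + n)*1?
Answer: -1690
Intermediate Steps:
U(n) = 9 - n (U(n) = 9 - (0 + n) = 9 - n)
C(x) = 3 (C(x) = 3 - (x - x) = 3 - 1*0 = 3 + 0 = 3)
G = 13 (G = -3 + ((3 + 10) + 3) = -3 + (13 + 3) = -3 + 16 = 13)
g(A) = -A² (g(A) = 6 - (A*A + 6) = 6 - (A² + 6) = 6 - (6 + A²) = 6 + (-6 - A²) = -A²)
U(-1)*g(G) = (9 - 1*(-1))*(-1*13²) = (9 + 1)*(-1*169) = 10*(-169) = -1690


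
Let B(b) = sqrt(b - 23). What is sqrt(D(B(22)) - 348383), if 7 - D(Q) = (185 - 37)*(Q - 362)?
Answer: 2*sqrt(-73700 - 37*I) ≈ 0.13629 - 542.96*I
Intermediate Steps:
B(b) = sqrt(-23 + b)
D(Q) = 53583 - 148*Q (D(Q) = 7 - (185 - 37)*(Q - 362) = 7 - 148*(-362 + Q) = 7 - (-53576 + 148*Q) = 7 + (53576 - 148*Q) = 53583 - 148*Q)
sqrt(D(B(22)) - 348383) = sqrt((53583 - 148*sqrt(-23 + 22)) - 348383) = sqrt((53583 - 148*I) - 348383) = sqrt(-294800 - 148*I)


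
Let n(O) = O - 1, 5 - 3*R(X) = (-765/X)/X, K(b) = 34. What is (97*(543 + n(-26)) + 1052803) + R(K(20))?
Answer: 224982805/204 ≈ 1.1029e+6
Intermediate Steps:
R(X) = 5/3 + 255/X² (R(X) = 5/3 - (-765/X)/(3*X) = 5/3 - (-255)/X² = 5/3 + 255/X²)
n(O) = -1 + O
(97*(543 + n(-26)) + 1052803) + R(K(20)) = (97*(543 + (-1 - 26)) + 1052803) + (5/3 + 255/34²) = (97*(543 - 27) + 1052803) + (5/3 + 255*(1/1156)) = (97*516 + 1052803) + (5/3 + 15/68) = (50052 + 1052803) + 385/204 = 1102855 + 385/204 = 224982805/204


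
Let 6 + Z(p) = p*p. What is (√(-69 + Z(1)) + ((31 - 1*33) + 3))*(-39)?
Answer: -39 - 39*I*√74 ≈ -39.0 - 335.49*I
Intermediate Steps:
Z(p) = -6 + p² (Z(p) = -6 + p*p = -6 + p²)
(√(-69 + Z(1)) + ((31 - 1*33) + 3))*(-39) = (√(-69 + (-6 + 1²)) + ((31 - 1*33) + 3))*(-39) = (√(-69 + (-6 + 1)) + ((31 - 33) + 3))*(-39) = (√(-69 - 5) + (-2 + 3))*(-39) = (√(-74) + 1)*(-39) = (I*√74 + 1)*(-39) = (1 + I*√74)*(-39) = -39 - 39*I*√74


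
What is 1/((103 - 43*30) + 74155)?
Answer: 1/72968 ≈ 1.3705e-5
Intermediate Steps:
1/((103 - 43*30) + 74155) = 1/((103 - 1290) + 74155) = 1/(-1187 + 74155) = 1/72968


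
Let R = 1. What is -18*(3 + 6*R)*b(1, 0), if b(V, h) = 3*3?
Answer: -1458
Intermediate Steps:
b(V, h) = 9
-18*(3 + 6*R)*b(1, 0) = -18*(3 + 6*1)*9 = -18*(3 + 6)*9 = -162*9 = -18*81 = -1458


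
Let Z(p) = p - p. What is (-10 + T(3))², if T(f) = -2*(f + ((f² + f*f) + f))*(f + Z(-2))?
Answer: 23716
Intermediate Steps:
Z(p) = 0
T(f) = -2*f*(2*f + 2*f²) (T(f) = -2*(f + ((f² + f*f) + f))*(f + 0) = -2*(f + ((f² + f²) + f))*f = -2*(f + (2*f² + f))*f = -2*(f + (f + 2*f²))*f = -2*(2*f + 2*f²)*f = -2*f*(2*f + 2*f²))
(-10 + T(3))² = (-10 - 4*3²*(1 + 3))² = (-10 - 4*9*4)² = (-10 - 144)² = (-154)² = 23716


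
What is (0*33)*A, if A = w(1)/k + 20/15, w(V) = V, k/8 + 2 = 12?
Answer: 0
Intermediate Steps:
k = 80 (k = -16 + 8*12 = -16 + 96 = 80)
A = 323/240 (A = 1/80 + 20/15 = 1*(1/80) + 20*(1/15) = 1/80 + 4/3 = 323/240 ≈ 1.3458)
(0*33)*A = (0*33)*(323/240) = 0*(323/240) = 0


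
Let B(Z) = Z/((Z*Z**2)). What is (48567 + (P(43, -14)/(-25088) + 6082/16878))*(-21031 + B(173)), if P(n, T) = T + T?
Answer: -38525154155048158659/37717244096 ≈ -1.0214e+9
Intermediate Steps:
P(n, T) = 2*T
B(Z) = Z**(-2) (B(Z) = Z/(Z**3) = Z/Z**3 = Z**(-2))
(48567 + (P(43, -14)/(-25088) + 6082/16878))*(-21031 + B(173)) = (48567 + ((2*(-14))/(-25088) + 6082/16878))*(-21031 + 173**(-2)) = (48567 + (-28*(-1/25088) + 6082*(1/16878)))*(-21031 + 1/29929) = (48567 + (1/896 + 3041/8439))*(-629436798/29929) = (48567 + 2733175/7561344)*(-629436798/29929) = (367234527223/7561344)*(-629436798/29929) = -38525154155048158659/37717244096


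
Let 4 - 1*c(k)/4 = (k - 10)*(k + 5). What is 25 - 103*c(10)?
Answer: -1623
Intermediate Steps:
c(k) = 16 - 4*(-10 + k)*(5 + k) (c(k) = 16 - 4*(k - 10)*(k + 5) = 16 - 4*(-10 + k)*(5 + k))
25 - 103*c(10) = 25 - 103*(216 - 4*10² + 20*10) = 25 - 103*(216 - 4*100 + 200) = 25 - 103*(216 - 400 + 200) = 25 - 103*16 = 25 - 1648 = -1623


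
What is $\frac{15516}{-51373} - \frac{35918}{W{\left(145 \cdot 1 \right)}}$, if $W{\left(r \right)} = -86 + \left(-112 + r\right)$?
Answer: $\frac{1844393066}{2722769} \approx 677.4$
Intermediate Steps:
$W{\left(r \right)} = -198 + r$
$\frac{15516}{-51373} - \frac{35918}{W{\left(145 \cdot 1 \right)}} = \frac{15516}{-51373} - \frac{35918}{-198 + 145 \cdot 1} = 15516 \left(- \frac{1}{51373}\right) - \frac{35918}{-198 + 145} = - \frac{15516}{51373} - \frac{35918}{-53} = - \frac{15516}{51373} - - \frac{35918}{53} = - \frac{15516}{51373} + \frac{35918}{53} = \frac{1844393066}{2722769}$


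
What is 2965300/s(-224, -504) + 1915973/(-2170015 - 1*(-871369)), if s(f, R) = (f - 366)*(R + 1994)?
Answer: -55352068481/11416396986 ≈ -4.8485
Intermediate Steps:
s(f, R) = (-366 + f)*(1994 + R)
2965300/s(-224, -504) + 1915973/(-2170015 - 1*(-871369)) = 2965300/(-729804 - 366*(-504) + 1994*(-224) - 504*(-224)) + 1915973/(-2170015 - 1*(-871369)) = 2965300/(-729804 + 184464 - 446656 + 112896) + 1915973/(-2170015 + 871369) = 2965300/(-879100) + 1915973/(-1298646) = 2965300*(-1/879100) + 1915973*(-1/1298646) = -29653/8791 - 1915973/1298646 = -55352068481/11416396986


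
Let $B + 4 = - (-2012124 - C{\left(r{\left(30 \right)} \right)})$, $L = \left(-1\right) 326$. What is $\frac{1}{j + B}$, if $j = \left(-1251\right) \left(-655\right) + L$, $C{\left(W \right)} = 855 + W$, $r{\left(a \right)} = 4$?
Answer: $\frac{1}{2832058} \approx 3.531 \cdot 10^{-7}$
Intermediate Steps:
$L = -326$
$B = 2012979$ ($B = -4 - \left(-2012124 - \left(855 + 4\right)\right) = -4 - \left(-2012124 - 859\right) = -4 - -2012983 = -4 + 2012983 = 2012979$)
$j = 819079$ ($j = \left(-1251\right) \left(-655\right) - 326 = 819405 - 326 = 819079$)
$\frac{1}{j + B} = \frac{1}{819079 + 2012979} = \frac{1}{2832058}$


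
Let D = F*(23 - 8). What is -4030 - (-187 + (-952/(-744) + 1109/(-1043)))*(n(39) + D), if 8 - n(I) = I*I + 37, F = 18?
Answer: -23581732210/96999 ≈ -2.4311e+5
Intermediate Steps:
D = 270 (D = 18*(23 - 8) = 18*15 = 270)
n(I) = -29 - I**2 (n(I) = 8 - (I*I + 37) = 8 - (I**2 + 37) = 8 - (37 + I**2) = 8 + (-37 - I**2) = -29 - I**2)
-4030 - (-187 + (-952/(-744) + 1109/(-1043)))*(n(39) + D) = -4030 - (-187 + (-952/(-744) + 1109/(-1043)))*((-29 - 1*39**2) + 270) = -4030 - (-187 + (-952*(-1/744) + 1109*(-1/1043)))*((-29 - 1*1521) + 270) = -4030 - (-187 + (119/93 - 1109/1043))*((-29 - 1521) + 270) = -4030 - (-187 + 20980/96999)*(-1550 + 270) = -4030 - (-18117833)*(-1280)/96999 = -4030 - 1*23190826240/96999 = -4030 - 23190826240/96999 = -23581732210/96999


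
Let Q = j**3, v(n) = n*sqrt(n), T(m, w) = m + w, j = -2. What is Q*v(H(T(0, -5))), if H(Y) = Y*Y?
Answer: -1000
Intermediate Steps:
H(Y) = Y**2
v(n) = n**(3/2)
Q = -8 (Q = (-2)**3 = -8)
Q*v(H(T(0, -5))) = -8*((0 - 5)**2)**(3/2) = -8*((-5)**2)**(3/2) = -8*25**(3/2) = -8*125 = -1000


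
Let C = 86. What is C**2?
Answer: 7396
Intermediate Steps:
C**2 = 86**2 = 7396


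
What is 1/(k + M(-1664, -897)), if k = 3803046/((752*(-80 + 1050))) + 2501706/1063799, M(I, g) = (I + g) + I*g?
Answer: 3999884240/5960045772576581 ≈ 6.7112e-7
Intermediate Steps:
M(I, g) = I + g + I*g
k = 30260417301/3999884240 (k = 3803046/((752*970)) + 2501706*(1/1063799) = 3803046/729440 + 2501706/1063799 = 3803046*(1/729440) + 2501706/1063799 = 1901523/364720 + 2501706/1063799 = 30260417301/3999884240 ≈ 7.5653)
1/(k + M(-1664, -897)) = 1/(30260417301/3999884240 + (-1664 - 897 - 1664*(-897))) = 1/(30260417301/3999884240 + (-1664 - 897 + 1492608)) = 1/(30260417301/3999884240 + 1490047) = 1/(5960045772576581/3999884240) = 3999884240/5960045772576581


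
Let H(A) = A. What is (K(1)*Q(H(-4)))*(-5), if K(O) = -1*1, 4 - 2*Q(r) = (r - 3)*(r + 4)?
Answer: 10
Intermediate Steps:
Q(r) = 2 - (-3 + r)*(4 + r)/2 (Q(r) = 2 - (r - 3)*(r + 4)/2 = 2 - (-3 + r)*(4 + r)/2)
K(O) = -1
(K(1)*Q(H(-4)))*(-5) = -(8 - ½*(-4) - ½*(-4)²)*(-5) = -(8 + 2 - ½*16)*(-5) = -(8 + 2 - 8)*(-5) = -1*2*(-5) = -2*(-5) = 10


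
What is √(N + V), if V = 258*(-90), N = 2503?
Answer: I*√20717 ≈ 143.93*I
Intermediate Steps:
V = -23220
√(N + V) = √(2503 - 23220) = √(-20717) = I*√20717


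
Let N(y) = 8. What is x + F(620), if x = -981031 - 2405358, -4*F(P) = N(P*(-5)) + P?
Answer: -3386546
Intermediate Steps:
F(P) = -2 - P/4 (F(P) = -(8 + P)/4 = -2 - P/4)
x = -3386389
x + F(620) = -3386389 + (-2 - ¼*620) = -3386389 + (-2 - 155) = -3386389 - 157 = -3386546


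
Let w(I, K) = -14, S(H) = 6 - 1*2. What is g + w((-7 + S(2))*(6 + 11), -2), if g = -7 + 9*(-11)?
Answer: -120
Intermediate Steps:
S(H) = 4 (S(H) = 6 - 2 = 4)
g = -106 (g = -7 - 99 = -106)
g + w((-7 + S(2))*(6 + 11), -2) = -106 - 14 = -120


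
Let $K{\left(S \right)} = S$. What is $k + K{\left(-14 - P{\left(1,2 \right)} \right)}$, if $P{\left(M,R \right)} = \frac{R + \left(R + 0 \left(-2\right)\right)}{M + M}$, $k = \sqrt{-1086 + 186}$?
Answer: $-16 + 30 i \approx -16.0 + 30.0 i$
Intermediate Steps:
$k = 30 i$ ($k = \sqrt{-900} = 30 i \approx 30.0 i$)
$P{\left(M,R \right)} = \frac{R}{M}$ ($P{\left(M,R \right)} = \frac{R + \left(R + 0\right)}{2 M} = \left(R + R\right) \frac{1}{2 M} = 2 R \frac{1}{2 M} = \frac{R}{M}$)
$k + K{\left(-14 - P{\left(1,2 \right)} \right)} = 30 i - \left(14 + \frac{2}{1}\right) = 30 i - \left(14 + 2 \cdot 1\right) = 30 i - 16 = -16 + 30 i$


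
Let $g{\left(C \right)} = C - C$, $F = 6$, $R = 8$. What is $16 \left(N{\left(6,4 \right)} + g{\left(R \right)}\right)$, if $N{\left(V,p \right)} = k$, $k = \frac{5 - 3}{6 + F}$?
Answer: $\frac{8}{3} \approx 2.6667$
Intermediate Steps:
$k = \frac{1}{6}$ ($k = \frac{5 - 3}{6 + 6} = \frac{2}{12} = 2 \cdot \frac{1}{12} = \frac{1}{6} \approx 0.16667$)
$N{\left(V,p \right)} = \frac{1}{6}$
$g{\left(C \right)} = 0$
$16 \left(N{\left(6,4 \right)} + g{\left(R \right)}\right) = 16 \left(\frac{1}{6} + 0\right) = 16 \cdot \frac{1}{6} = \frac{8}{3}$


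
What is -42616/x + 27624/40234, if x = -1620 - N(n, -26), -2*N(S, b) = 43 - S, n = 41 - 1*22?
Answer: 109939471/4043517 ≈ 27.189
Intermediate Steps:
n = 19 (n = 41 - 22 = 19)
N(S, b) = -43/2 + S/2 (N(S, b) = -(43 - S)/2 = -43/2 + S/2)
x = -1608 (x = -1620 - (-43/2 + (½)*19) = -1620 - (-43/2 + 19/2) = -1620 - 1*(-12) = -1620 + 12 = -1608)
-42616/x + 27624/40234 = -42616/(-1608) + 27624/40234 = -42616*(-1/1608) + 27624*(1/40234) = 5327/201 + 13812/20117 = 109939471/4043517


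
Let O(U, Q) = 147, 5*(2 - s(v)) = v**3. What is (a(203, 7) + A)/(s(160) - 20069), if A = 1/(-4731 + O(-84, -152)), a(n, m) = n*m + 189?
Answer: -7380239/3847199928 ≈ -0.0019183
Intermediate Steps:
s(v) = 2 - v**3/5
a(n, m) = 189 + m*n (a(n, m) = m*n + 189 = 189 + m*n)
A = -1/4584 (A = 1/(-4731 + 147) = 1/(-4584) = -1/4584 ≈ -0.00021815)
(a(203, 7) + A)/(s(160) - 20069) = ((189 + 7*203) - 1/4584)/((2 - 1/5*160**3) - 20069) = ((189 + 1421) - 1/4584)/((2 - 1/5*4096000) - 20069) = (1610 - 1/4584)/((2 - 819200) - 20069) = 7380239/(4584*(-819198 - 20069)) = (7380239/4584)/(-839267) = (7380239/4584)*(-1/839267) = -7380239/3847199928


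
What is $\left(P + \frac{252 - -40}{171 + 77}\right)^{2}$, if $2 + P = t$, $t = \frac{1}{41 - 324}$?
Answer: $\frac{210105025}{307862116} \approx 0.68246$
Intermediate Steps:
$t = - \frac{1}{283}$ ($t = \frac{1}{-283} = - \frac{1}{283} \approx -0.0035336$)
$P = - \frac{567}{283}$ ($P = -2 - \frac{1}{283} = - \frac{567}{283} \approx -2.0035$)
$\left(P + \frac{252 - -40}{171 + 77}\right)^{2} = \left(- \frac{567}{283} + \frac{252 - -40}{171 + 77}\right)^{2} = \left(- \frac{567}{283} + \frac{252 + 40}{248}\right)^{2} = \left(- \frac{567}{283} + 292 \cdot \frac{1}{248}\right)^{2} = \left(- \frac{567}{283} + \frac{73}{62}\right)^{2} = \left(- \frac{14495}{17546}\right)^{2} = \frac{210105025}{307862116}$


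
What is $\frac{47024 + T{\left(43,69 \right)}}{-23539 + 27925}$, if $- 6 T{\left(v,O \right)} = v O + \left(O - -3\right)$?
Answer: $\frac{93035}{8772} \approx 10.606$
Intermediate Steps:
$T{\left(v,O \right)} = - \frac{1}{2} - \frac{O}{6} - \frac{O v}{6}$ ($T{\left(v,O \right)} = - \frac{v O + \left(O - -3\right)}{6} = - \frac{O v + \left(O + 3\right)}{6} = - \frac{O v + \left(3 + O\right)}{6} = - \frac{3 + O + O v}{6} = - \frac{1}{2} - \frac{O}{6} - \frac{O v}{6}$)
$\frac{47024 + T{\left(43,69 \right)}}{-23539 + 27925} = \frac{47024 - \left(12 + \frac{989}{2}\right)}{-23539 + 27925} = \frac{47024 - \frac{1013}{2}}{4386} = \left(47024 - \frac{1013}{2}\right) \frac{1}{4386} = \frac{93035}{2} \cdot \frac{1}{4386} = \frac{93035}{8772}$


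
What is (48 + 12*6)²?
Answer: 14400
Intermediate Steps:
(48 + 12*6)² = (48 + 72)² = 120² = 14400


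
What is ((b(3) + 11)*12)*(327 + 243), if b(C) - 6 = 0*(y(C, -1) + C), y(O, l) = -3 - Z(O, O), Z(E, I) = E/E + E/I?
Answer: 116280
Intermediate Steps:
Z(E, I) = 1 + E/I
y(O, l) = -5 (y(O, l) = -3 - (O + O)/O = -3 - 2*O/O = -3 - 1*2 = -3 - 2 = -5)
b(C) = 6 (b(C) = 6 + 0*(-5 + C) = 6 + 0 = 6)
((b(3) + 11)*12)*(327 + 243) = ((6 + 11)*12)*(327 + 243) = (17*12)*570 = 204*570 = 116280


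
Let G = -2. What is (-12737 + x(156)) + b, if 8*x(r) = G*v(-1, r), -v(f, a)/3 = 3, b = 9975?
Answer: -11039/4 ≈ -2759.8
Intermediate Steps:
v(f, a) = -9 (v(f, a) = -3*3 = -9)
x(r) = 9/4 (x(r) = (-2*(-9))/8 = (⅛)*18 = 9/4)
(-12737 + x(156)) + b = (-12737 + 9/4) + 9975 = -50939/4 + 9975 = -11039/4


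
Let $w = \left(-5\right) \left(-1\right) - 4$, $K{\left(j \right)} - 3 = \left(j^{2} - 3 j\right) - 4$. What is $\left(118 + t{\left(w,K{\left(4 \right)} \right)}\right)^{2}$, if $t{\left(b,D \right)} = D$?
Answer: $14641$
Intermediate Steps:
$K{\left(j \right)} = -1 + j^{2} - 3 j$ ($K{\left(j \right)} = 3 - \left(4 - j^{2} + 3 j\right) = -1 + j^{2} - 3 j$)
$w = 1$ ($w = 5 - 4 = 1$)
$\left(118 + t{\left(w,K{\left(4 \right)} \right)}\right)^{2} = \left(118 - \left(13 - 16\right)\right)^{2} = \left(118 - -3\right)^{2} = \left(118 + 3\right)^{2} = 121^{2} = 14641$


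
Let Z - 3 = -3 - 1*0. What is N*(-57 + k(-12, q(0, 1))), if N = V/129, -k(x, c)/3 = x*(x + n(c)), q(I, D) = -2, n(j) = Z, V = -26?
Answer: 4238/43 ≈ 98.558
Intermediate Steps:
Z = 0 (Z = 3 + (-3 - 1*0) = 3 + (-3 + 0) = 3 - 3 = 0)
n(j) = 0
k(x, c) = -3*x² (k(x, c) = -3*x*(x + 0) = -3*x*x = -3*x²)
N = -26/129 ≈ -0.20155
N*(-57 + k(-12, q(0, 1))) = -26*(-57 - 3*(-12)²)/129 = -26*(-57 - 3*144)/129 = -26*(-57 - 432)/129 = -26/129*(-489) = 4238/43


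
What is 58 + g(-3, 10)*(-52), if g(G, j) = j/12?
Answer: 44/3 ≈ 14.667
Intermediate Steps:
g(G, j) = j/12 (g(G, j) = j*(1/12) = j/12)
58 + g(-3, 10)*(-52) = 58 + ((1/12)*10)*(-52) = 58 + (⅚)*(-52) = 58 - 130/3 = 44/3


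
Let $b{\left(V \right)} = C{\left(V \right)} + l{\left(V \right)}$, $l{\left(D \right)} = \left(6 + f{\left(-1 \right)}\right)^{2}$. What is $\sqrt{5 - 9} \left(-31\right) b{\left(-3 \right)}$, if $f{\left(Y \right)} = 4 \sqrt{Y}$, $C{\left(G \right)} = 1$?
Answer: $2976 - 1302 i \approx 2976.0 - 1302.0 i$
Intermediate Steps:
$l{\left(D \right)} = \left(6 + 4 i\right)^{2}$ ($l{\left(D \right)} = \left(6 + 4 \sqrt{-1}\right)^{2} = \left(6 + 4 i\right)^{2}$)
$b{\left(V \right)} = 21 + 48 i$ ($b{\left(V \right)} = 1 + \left(20 + 48 i\right) = 21 + 48 i$)
$\sqrt{5 - 9} \left(-31\right) b{\left(-3 \right)} = \sqrt{5 - 9} \left(-31\right) \left(21 + 48 i\right) = \sqrt{-4} \left(-31\right) \left(21 + 48 i\right) = 2 i \left(-31\right) \left(21 + 48 i\right) = - 62 i \left(21 + 48 i\right)$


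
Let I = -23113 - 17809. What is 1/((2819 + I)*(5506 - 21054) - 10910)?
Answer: 1/592414534 ≈ 1.6880e-9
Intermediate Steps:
I = -40922
1/((2819 + I)*(5506 - 21054) - 10910) = 1/((2819 - 40922)*(5506 - 21054) - 10910) = 1/(-38103*(-15548) - 10910) = 1/(592425444 - 10910) = 1/592414534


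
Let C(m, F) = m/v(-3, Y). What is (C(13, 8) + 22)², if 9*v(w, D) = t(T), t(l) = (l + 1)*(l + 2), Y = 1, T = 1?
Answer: 6889/4 ≈ 1722.3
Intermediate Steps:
t(l) = (1 + l)*(2 + l)
v(w, D) = ⅔ (v(w, D) = (2 + 1² + 3*1)/9 = (2 + 1 + 3)/9 = (⅑)*6 = ⅔)
C(m, F) = 3*m/2 (C(m, F) = m/(⅔) = m*(3/2) = 3*m/2)
(C(13, 8) + 22)² = ((3/2)*13 + 22)² = (39/2 + 22)² = (83/2)² = 6889/4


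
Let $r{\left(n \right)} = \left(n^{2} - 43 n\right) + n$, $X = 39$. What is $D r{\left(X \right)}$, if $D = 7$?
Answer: $-819$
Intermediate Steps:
$r{\left(n \right)} = n^{2} - 42 n$
$D r{\left(X \right)} = 7 \cdot 39 \left(-42 + 39\right) = 7 \cdot 39 \left(-3\right) = 7 \left(-117\right) = -819$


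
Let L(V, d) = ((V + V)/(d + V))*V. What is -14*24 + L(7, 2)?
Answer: -2926/9 ≈ -325.11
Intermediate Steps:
L(V, d) = 2*V²/(V + d) (L(V, d) = ((2*V)/(V + d))*V = (2*V/(V + d))*V = 2*V²/(V + d))
-14*24 + L(7, 2) = -14*24 + 2*7²/(7 + 2) = -336 + 2*49/9 = -336 + 2*49*(⅑) = -336 + 98/9 = -2926/9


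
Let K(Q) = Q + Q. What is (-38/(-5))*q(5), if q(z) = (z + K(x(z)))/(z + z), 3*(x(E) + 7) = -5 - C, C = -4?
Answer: -551/75 ≈ -7.3467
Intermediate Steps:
x(E) = -22/3 (x(E) = -7 + (-5 - 1*(-4))/3 = -7 + (-5 + 4)/3 = -7 + (⅓)*(-1) = -7 - ⅓ = -22/3)
K(Q) = 2*Q
q(z) = (-44/3 + z)/(2*z) (q(z) = (z + 2*(-22/3))/(z + z) = (z - 44/3)/((2*z)) = (-44/3 + z)*(1/(2*z)) = (-44/3 + z)/(2*z))
(-38/(-5))*q(5) = (-38/(-5))*((⅙)*(-44 + 3*5)/5) = (-⅕*(-38))*((⅙)*(⅕)*(-44 + 15)) = 38*((⅙)*(⅕)*(-29))/5 = (38/5)*(-29/30) = -551/75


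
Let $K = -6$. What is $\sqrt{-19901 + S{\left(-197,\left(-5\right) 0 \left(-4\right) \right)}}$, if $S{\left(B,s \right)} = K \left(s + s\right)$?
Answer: $i \sqrt{19901} \approx 141.07 i$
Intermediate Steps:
$S{\left(B,s \right)} = - 12 s$ ($S{\left(B,s \right)} = - 6 \left(s + s\right) = - 6 \cdot 2 s = - 12 s$)
$\sqrt{-19901 + S{\left(-197,\left(-5\right) 0 \left(-4\right) \right)}} = \sqrt{-19901 - 12 \left(-5\right) 0 \left(-4\right)} = \sqrt{-19901 - 12 \cdot 0 \left(-4\right)} = \sqrt{-19901 - 0} = \sqrt{-19901 + 0} = \sqrt{-19901} = i \sqrt{19901}$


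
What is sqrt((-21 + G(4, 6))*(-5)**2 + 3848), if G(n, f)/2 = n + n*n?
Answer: sqrt(4323) ≈ 65.750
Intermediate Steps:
G(n, f) = 2*n + 2*n**2 (G(n, f) = 2*(n + n*n) = 2*(n + n**2) = 2*n + 2*n**2)
sqrt((-21 + G(4, 6))*(-5)**2 + 3848) = sqrt((-21 + 2*4*(1 + 4))*(-5)**2 + 3848) = sqrt((-21 + 2*4*5)*25 + 3848) = sqrt((-21 + 40)*25 + 3848) = sqrt(19*25 + 3848) = sqrt(475 + 3848) = sqrt(4323)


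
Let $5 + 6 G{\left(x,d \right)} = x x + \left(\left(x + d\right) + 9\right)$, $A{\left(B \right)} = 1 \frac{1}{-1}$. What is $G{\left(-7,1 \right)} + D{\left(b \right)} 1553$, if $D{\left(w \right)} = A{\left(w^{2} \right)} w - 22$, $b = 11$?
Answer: $- \frac{307447}{6} \approx -51241.0$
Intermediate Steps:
$A{\left(B \right)} = -1$ ($A{\left(B \right)} = 1 \left(-1\right) = -1$)
$D{\left(w \right)} = -22 - w$ ($D{\left(w \right)} = - w - 22 = -22 - w$)
$G{\left(x,d \right)} = \frac{2}{3} + \frac{d}{6} + \frac{x}{6} + \frac{x^{2}}{6}$ ($G{\left(x,d \right)} = - \frac{5}{6} + \frac{x x + \left(\left(x + d\right) + 9\right)}{6} = - \frac{5}{6} + \frac{x^{2} + \left(\left(d + x\right) + 9\right)}{6} = - \frac{5}{6} + \frac{x^{2} + \left(9 + d + x\right)}{6} = - \frac{5}{6} + \frac{9 + d + x + x^{2}}{6} = - \frac{5}{6} + \left(\frac{3}{2} + \frac{d}{6} + \frac{x}{6} + \frac{x^{2}}{6}\right) = \frac{2}{3} + \frac{d}{6} + \frac{x}{6} + \frac{x^{2}}{6}$)
$G{\left(-7,1 \right)} + D{\left(b \right)} 1553 = \left(\frac{2}{3} + \frac{1}{6} \cdot 1 + \frac{1}{6} \left(-7\right) + \frac{\left(-7\right)^{2}}{6}\right) + \left(-22 - 11\right) 1553 = \left(\frac{2}{3} + \frac{1}{6} - \frac{7}{6} + \frac{1}{6} \cdot 49\right) + \left(-22 - 11\right) 1553 = \left(\frac{2}{3} + \frac{1}{6} - \frac{7}{6} + \frac{49}{6}\right) - 51249 = \frac{47}{6} - 51249 = - \frac{307447}{6}$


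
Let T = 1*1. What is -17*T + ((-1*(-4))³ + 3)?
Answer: 50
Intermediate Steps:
T = 1
-17*T + ((-1*(-4))³ + 3) = -17*1 + ((-1*(-4))³ + 3) = -17 + (4³ + 3) = -17 + (64 + 3) = -17 + 67 = 50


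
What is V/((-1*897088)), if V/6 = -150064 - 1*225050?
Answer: 562671/224272 ≈ 2.5089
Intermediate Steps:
V = -2250684 (V = 6*(-150064 - 1*225050) = 6*(-150064 - 225050) = 6*(-375114) = -2250684)
V/((-1*897088)) = -2250684/((-1*897088)) = -2250684/(-897088) = -2250684*(-1/897088) = 562671/224272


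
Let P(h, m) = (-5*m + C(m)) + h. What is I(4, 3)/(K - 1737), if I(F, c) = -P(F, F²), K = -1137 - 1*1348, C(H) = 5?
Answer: -71/4222 ≈ -0.016817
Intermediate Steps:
K = -2485 (K = -1137 - 1348 = -2485)
P(h, m) = 5 + h - 5*m (P(h, m) = (-5*m + 5) + h = (5 - 5*m) + h = 5 + h - 5*m)
I(F, c) = -5 - F + 5*F² (I(F, c) = -(5 + F - 5*F²) = -5 - F + 5*F²)
I(4, 3)/(K - 1737) = (-5 - 1*4 + 5*4²)/(-2485 - 1737) = (-5 - 4 + 5*16)/(-4222) = (-5 - 4 + 80)*(-1/4222) = 71*(-1/4222) = -71/4222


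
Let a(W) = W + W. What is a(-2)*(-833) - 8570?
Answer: -5238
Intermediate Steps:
a(W) = 2*W
a(-2)*(-833) - 8570 = (2*(-2))*(-833) - 8570 = -4*(-833) - 8570 = 3332 - 8570 = -5238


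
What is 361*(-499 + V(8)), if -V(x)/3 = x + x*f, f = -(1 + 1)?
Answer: -171475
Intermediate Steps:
f = -2 (f = -1*2 = -2)
V(x) = 3*x (V(x) = -3*(x + x*(-2)) = -3*(x - 2*x) = -(-3)*x = 3*x)
361*(-499 + V(8)) = 361*(-499 + 3*8) = 361*(-499 + 24) = 361*(-475) = -171475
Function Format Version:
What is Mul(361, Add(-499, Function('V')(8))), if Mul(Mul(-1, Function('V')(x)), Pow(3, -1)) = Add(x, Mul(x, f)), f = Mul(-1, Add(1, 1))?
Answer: -171475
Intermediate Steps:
f = -2 (f = Mul(-1, 2) = -2)
Function('V')(x) = Mul(3, x) (Function('V')(x) = Mul(-3, Add(x, Mul(x, -2))) = Mul(-3, Add(x, Mul(-2, x))) = Mul(-3, Mul(-1, x)) = Mul(3, x))
Mul(361, Add(-499, Function('V')(8))) = Mul(361, Add(-499, Mul(3, 8))) = Mul(361, Add(-499, 24)) = Mul(361, -475) = -171475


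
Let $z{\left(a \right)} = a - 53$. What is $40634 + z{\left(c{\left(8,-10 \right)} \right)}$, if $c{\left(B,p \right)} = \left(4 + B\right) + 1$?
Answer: $40594$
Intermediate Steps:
$c{\left(B,p \right)} = 5 + B$
$z{\left(a \right)} = -53 + a$ ($z{\left(a \right)} = a - 53 = -53 + a$)
$40634 + z{\left(c{\left(8,-10 \right)} \right)} = 40634 + \left(-53 + \left(5 + 8\right)\right) = 40634 + \left(-53 + 13\right) = 40634 - 40 = 40594$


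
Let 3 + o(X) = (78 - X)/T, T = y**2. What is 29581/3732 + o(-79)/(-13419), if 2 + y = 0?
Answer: 66135359/8346618 ≈ 7.9236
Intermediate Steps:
y = -2 (y = -2 + 0 = -2)
T = 4 (T = (-2)**2 = 4)
o(X) = 33/2 - X/4 (o(X) = -3 + (78 - X)/4 = -3 + (78 - X)*(1/4) = -3 + (39/2 - X/4) = 33/2 - X/4)
29581/3732 + o(-79)/(-13419) = 29581/3732 + (33/2 - 1/4*(-79))/(-13419) = 29581*(1/3732) + (33/2 + 79/4)*(-1/13419) = 29581/3732 + (145/4)*(-1/13419) = 29581/3732 - 145/53676 = 66135359/8346618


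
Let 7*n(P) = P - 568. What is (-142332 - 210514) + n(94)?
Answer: -2470396/7 ≈ -3.5291e+5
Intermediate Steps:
n(P) = -568/7 + P/7 (n(P) = (P - 568)/7 = (-568 + P)/7 = -568/7 + P/7)
(-142332 - 210514) + n(94) = (-142332 - 210514) + (-568/7 + (⅐)*94) = -352846 + (-568/7 + 94/7) = -352846 - 474/7 = -2470396/7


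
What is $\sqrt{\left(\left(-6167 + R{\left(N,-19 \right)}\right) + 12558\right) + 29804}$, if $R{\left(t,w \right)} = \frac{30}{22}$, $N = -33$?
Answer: $\frac{12 \sqrt{30415}}{11} \approx 190.25$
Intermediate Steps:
$R{\left(t,w \right)} = \frac{15}{11}$ ($R{\left(t,w \right)} = 30 \cdot \frac{1}{22} = \frac{15}{11}$)
$\sqrt{\left(\left(-6167 + R{\left(N,-19 \right)}\right) + 12558\right) + 29804} = \sqrt{\left(\left(-6167 + \frac{15}{11}\right) + 12558\right) + 29804} = \sqrt{\left(- \frac{67822}{11} + 12558\right) + 29804} = \sqrt{\frac{70316}{11} + 29804} = \sqrt{\frac{398160}{11}} = \frac{12 \sqrt{30415}}{11}$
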